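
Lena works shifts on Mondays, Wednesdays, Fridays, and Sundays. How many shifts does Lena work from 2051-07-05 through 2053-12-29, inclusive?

2051-07-05 is a Wednesday.
From 2051-07-05 to 2053-12-29 is 909 days inclusive.
909 = 7 × 129 + 6, so there are 129 full weeks plus 6 extra days.
Each full week contributes 4 days from the set (Mon, Wed, Fri, Sun): 129 × 4 = 516.
The 6 extra days are Wed, Thu, Fri, Sat, Sun, Mon — 4 of them qualify.
Total: 516 + 4 = 520.

520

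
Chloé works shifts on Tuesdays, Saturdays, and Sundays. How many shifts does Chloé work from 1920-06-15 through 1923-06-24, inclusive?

1920-06-15 is a Tuesday.
From 1920-06-15 to 1923-06-24 is 1105 days inclusive.
1105 = 7 × 157 + 6, so there are 157 full weeks plus 6 extra days.
Each full week contributes 3 days from the set (Tue, Sat, Sun): 157 × 3 = 471.
The 6 extra days are Tue, Wed, Thu, Fri, Sat, Sun — 3 of them qualify.
Total: 471 + 3 = 474.

474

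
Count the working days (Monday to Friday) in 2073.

2073-01-01 is a Sunday.
From 2073-01-01 to 2073-12-31 is 365 days inclusive.
365 = 7 × 52 + 1, so there are 52 full weeks plus 1 extra day.
Each full week contributes 5 weekdays (Mon–Fri): 52 × 5 = 260.
The 1 extra day is Sunday — none qualify.
Total: 260 + 0 = 260.

260 weekdays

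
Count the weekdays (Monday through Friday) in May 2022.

22 weekdays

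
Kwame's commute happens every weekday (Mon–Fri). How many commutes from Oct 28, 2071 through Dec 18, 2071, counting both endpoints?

Oct 28, 2071 is a Wednesday.
From Oct 28, 2071 to Dec 18, 2071 is 52 days inclusive.
52 = 7 × 7 + 3, so there are 7 full weeks plus 3 extra days.
Each full week contributes 5 weekdays (Mon–Fri): 7 × 5 = 35.
The 3 extra days are Wed, Thu, Fri — 3 of them qualify.
Total: 35 + 3 = 38.

38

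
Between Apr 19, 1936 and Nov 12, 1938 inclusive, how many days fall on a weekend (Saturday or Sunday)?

268

Apr 19, 1936 is a Sunday.
The range spans 938 days (inclusive of both endpoints).
938 = 7 × 134, so the span is exactly 134 full weeks.
Each full week contributes 2 weekend days (Sat, Sun): 134 × 2 = 268.
Total: 268.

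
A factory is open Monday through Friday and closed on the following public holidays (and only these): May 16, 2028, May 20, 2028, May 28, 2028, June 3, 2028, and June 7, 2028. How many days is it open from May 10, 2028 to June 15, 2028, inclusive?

25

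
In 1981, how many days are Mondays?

1981-01-01 is a Thursday.
That's 365 days from start to end, counting both.
365 = 7 × 52 + 1, so there are 52 full weeks plus 1 extra day.
Each full week contributes one Monday: 52 so far.
The 1 extra day is Thursday — none qualify.
Total: 52 + 0 = 52.

52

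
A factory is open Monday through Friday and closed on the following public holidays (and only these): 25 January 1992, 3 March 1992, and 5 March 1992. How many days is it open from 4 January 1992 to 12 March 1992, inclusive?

4 January 1992 is a Saturday.
From 4 January 1992 to 12 March 1992 is 69 days inclusive.
69 = 7 × 9 + 6, so there are 9 full weeks plus 6 extra days.
Each full week contributes 5 weekdays (Mon–Fri): 9 × 5 = 45.
The 6 extra days are Saturday, Sunday, Monday, Tuesday, Wednesday, Thursday — 4 of them qualify.
Total: 45 + 4 = 49.
Holidays: 25 January 1992 (Sat); 3 March 1992 (Tue); 5 March 1992 (Thu).
2 of the 3 holidays fall on weekdays; the rest are weekends and were already excluded.
Business days: 49 − 2 = 47.

47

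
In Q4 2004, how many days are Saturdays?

13

1 October 2004 is a Friday.
That's 92 days from start to end, counting both.
92 = 7 × 13 + 1, so there are 13 full weeks plus 1 extra day.
Each full week contributes one Saturday: 13 so far.
The 1 extra day is Friday — none qualify.
Total: 13 + 0 = 13.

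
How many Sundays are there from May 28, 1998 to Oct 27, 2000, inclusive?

126

May 28, 1998 is a Thursday.
From May 28, 1998 to Oct 27, 2000 is 884 days inclusive.
884 = 7 × 126 + 2, so there are 126 full weeks plus 2 extra days.
Each full week contributes one Sunday: 126 so far.
The 2 extra days are Thursday, Friday — none qualify.
Total: 126 + 0 = 126.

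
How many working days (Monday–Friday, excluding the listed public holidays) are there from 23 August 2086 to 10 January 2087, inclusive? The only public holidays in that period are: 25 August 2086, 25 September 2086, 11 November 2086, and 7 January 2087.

23 August 2086 is a Friday.
The range spans 141 days (inclusive of both endpoints).
141 = 7 × 20 + 1, so there are 20 full weeks plus 1 extra day.
Each full week contributes 5 weekdays (Mon–Fri): 20 × 5 = 100.
The 1 extra day is Fri — 1 of them qualifies.
Total: 100 + 1 = 101.
Holidays: 25 August 2086 (Sun); 25 September 2086 (Wed); 11 November 2086 (Mon); 7 January 2087 (Tue).
3 of the 4 holidays fall on weekdays; the rest are weekends and were already excluded.
Business days: 101 − 3 = 98.

98 working days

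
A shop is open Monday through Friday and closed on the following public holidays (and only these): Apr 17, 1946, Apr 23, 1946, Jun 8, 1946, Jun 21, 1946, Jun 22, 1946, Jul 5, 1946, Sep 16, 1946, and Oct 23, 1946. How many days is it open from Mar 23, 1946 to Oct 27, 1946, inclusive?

149

Mar 23, 1946 is a Saturday.
From Mar 23, 1946 to Oct 27, 1946 is 219 days inclusive.
219 = 7 × 31 + 2, so there are 31 full weeks plus 2 extra days.
Each full week contributes 5 weekdays (Mon–Fri): 31 × 5 = 155.
The 2 extra days are Saturday, Sunday — none qualify.
Total: 155 + 0 = 155.
Holidays: Apr 17, 1946 (Wed); Apr 23, 1946 (Tue); Jun 8, 1946 (Sat); Jun 21, 1946 (Fri); Jun 22, 1946 (Sat); Jul 5, 1946 (Fri); Sep 16, 1946 (Mon); Oct 23, 1946 (Wed).
6 of the 8 holidays fall on weekdays; the rest are weekends and were already excluded.
Business days: 155 − 6 = 149.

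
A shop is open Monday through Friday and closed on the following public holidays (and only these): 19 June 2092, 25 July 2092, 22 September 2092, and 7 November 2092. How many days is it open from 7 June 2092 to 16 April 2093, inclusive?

220 business days

7 June 2092 is a Saturday.
That's 314 days from start to end, counting both.
314 = 7 × 44 + 6, so there are 44 full weeks plus 6 extra days.
Each full week contributes 5 weekdays (Mon–Fri): 44 × 5 = 220.
The 6 extra days are Saturday, Sunday, Monday, Tuesday, Wednesday, Thursday — 4 of them qualify.
Total: 220 + 4 = 224.
Holidays: 19 June 2092 (Thu); 25 July 2092 (Fri); 22 September 2092 (Mon); 7 November 2092 (Fri).
All 4 holidays fall on weekdays, so subtract 4.
Business days: 224 − 4 = 220.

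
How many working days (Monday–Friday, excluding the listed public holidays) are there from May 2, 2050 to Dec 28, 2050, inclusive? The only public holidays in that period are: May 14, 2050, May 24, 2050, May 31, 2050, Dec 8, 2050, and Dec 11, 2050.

170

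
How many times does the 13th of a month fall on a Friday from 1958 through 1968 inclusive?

Friday-the-13ths by year:
1958: Jun
1959: Feb, Mar, Nov
1960: May
1961: Jan, Oct
1962: Apr, Jul
1963: Sep, Dec
1964: Mar, Nov
1965: Aug
1966: May
1967: Jan, Oct
1968: Sep, Dec

19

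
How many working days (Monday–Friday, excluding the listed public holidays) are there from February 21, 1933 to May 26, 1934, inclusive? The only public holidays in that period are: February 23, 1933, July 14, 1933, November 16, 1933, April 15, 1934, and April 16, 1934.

325

February 21, 1933 is a Tuesday.
From February 21, 1933 to May 26, 1934 is 460 days inclusive.
460 = 7 × 65 + 5, so there are 65 full weeks plus 5 extra days.
Each full week contributes 5 weekdays (Mon–Fri): 65 × 5 = 325.
The 5 extra days are Tuesday, Wednesday, Thursday, Friday, Saturday — 4 of them qualify.
Total: 325 + 4 = 329.
Holidays: February 23, 1933 (Thu); July 14, 1933 (Fri); November 16, 1933 (Thu); April 15, 1934 (Sun); April 16, 1934 (Mon).
4 of the 5 holidays fall on weekdays; the rest are weekends and were already excluded.
Business days: 329 − 4 = 325.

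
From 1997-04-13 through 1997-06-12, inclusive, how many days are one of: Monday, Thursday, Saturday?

1997-04-13 is a Sunday.
From 1997-04-13 to 1997-06-12 is 61 days inclusive.
61 = 7 × 8 + 5, so there are 8 full weeks plus 5 extra days.
Each full week contributes 3 days from the set (Mon, Thu, Sat): 8 × 3 = 24.
The 5 extra days are Sunday, Monday, Tuesday, Wednesday, Thursday — 2 of them qualify.
Total: 24 + 2 = 26.

26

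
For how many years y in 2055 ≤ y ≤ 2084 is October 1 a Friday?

Day of week of October 1 in each year:
2055: Fri ✓, 2056: Sun, 2057: Mon, 2058: Tue, 2059: Wed, 2060: Fri ✓, 2061: Sat, 2062: Sun, 2063: Mon, 2064: Wed, 2065: Thu, 2066: Fri ✓, 2067: Sat, 2068: Mon, 2069: Tue, 2070: Wed, 2071: Thu, 2072: Sat, 2073: Sun, 2074: Mon, 2075: Tue, 2076: Thu, 2077: Fri ✓, 2078: Sat, 2079: Sun, 2080: Tue, 2081: Wed, 2082: Thu, 2083: Fri ✓, 2084: Sun
Fridays: 2055, 2060, 2066, 2077, 2083.

5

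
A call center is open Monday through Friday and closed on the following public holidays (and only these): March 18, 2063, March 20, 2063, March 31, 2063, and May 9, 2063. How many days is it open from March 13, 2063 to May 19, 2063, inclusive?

47

March 13, 2063 is a Tuesday.
That's 68 days from start to end, counting both.
68 = 7 × 9 + 5, so there are 9 full weeks plus 5 extra days.
Each full week contributes 5 weekdays (Mon–Fri): 9 × 5 = 45.
The 5 extra days are Tue, Wed, Thu, Fri, Sat — 4 of them qualify.
Total: 45 + 4 = 49.
Holidays: March 18, 2063 (Sun); March 20, 2063 (Tue); March 31, 2063 (Sat); May 9, 2063 (Wed).
2 of the 4 holidays fall on weekdays; the rest are weekends and were already excluded.
Business days: 49 − 2 = 47.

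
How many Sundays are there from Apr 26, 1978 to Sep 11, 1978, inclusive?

20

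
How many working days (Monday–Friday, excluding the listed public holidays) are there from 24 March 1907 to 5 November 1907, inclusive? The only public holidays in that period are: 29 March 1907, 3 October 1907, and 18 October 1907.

159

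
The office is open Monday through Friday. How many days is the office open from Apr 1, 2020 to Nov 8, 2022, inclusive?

680 weekdays

Apr 1, 2020 is a Wednesday.
From Apr 1, 2020 to Nov 8, 2022 is 952 days inclusive.
952 = 7 × 136, so the span is exactly 136 full weeks.
Each full week contributes 5 weekdays (Mon–Fri): 136 × 5 = 680.
Total: 680.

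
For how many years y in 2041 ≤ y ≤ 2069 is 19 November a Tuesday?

5

Day of week of November 19 in each year:
2041: Tue ✓, 2042: Wed, 2043: Thu, 2044: Sat, 2045: Sun, 2046: Mon, 2047: Tue ✓, 2048: Thu, 2049: Fri, 2050: Sat, 2051: Sun, 2052: Tue ✓, 2053: Wed, 2054: Thu, 2055: Fri, 2056: Sun, 2057: Mon, 2058: Tue ✓, 2059: Wed, 2060: Fri, 2061: Sat, 2062: Sun, 2063: Mon, 2064: Wed, 2065: Thu, 2066: Fri, 2067: Sat, 2068: Mon, 2069: Tue ✓
Tuesdays: 2041, 2047, 2052, 2058, 2069.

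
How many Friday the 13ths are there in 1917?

The 13th falls on a Friday when the month's 13th has weekday Fri.
Jan 13 is Sat; Feb 13 is Tue; Mar 13 is Tue; Apr 13 is Fri ✓; May 13 is Sun; Jun 13 is Wed; Jul 13 is Fri ✓; Aug 13 is Mon; Sep 13 is Thu; Oct 13 is Sat; Nov 13 is Tue; Dec 13 is Thu.
Friday the 13ths: Apr, Jul.

2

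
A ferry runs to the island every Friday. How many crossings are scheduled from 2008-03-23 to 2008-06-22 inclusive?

13 Fridays

2008-03-23 is a Sunday.
The range spans 92 days (inclusive of both endpoints).
92 = 7 × 13 + 1, so there are 13 full weeks plus 1 extra day.
Each full week contributes one Friday: 13 so far.
The 1 extra day is Sunday — none qualify.
Total: 13 + 0 = 13.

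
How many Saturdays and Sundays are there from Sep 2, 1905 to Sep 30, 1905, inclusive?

Sep 2, 1905 is a Saturday.
From Sep 2, 1905 to Sep 30, 1905 is 29 days inclusive.
29 = 7 × 4 + 1, so there are 4 full weeks plus 1 extra day.
Each full week contributes 2 weekend days (Sat, Sun): 4 × 2 = 8.
The 1 extra day is Saturday — 1 of them qualifies.
Total: 8 + 1 = 9.

9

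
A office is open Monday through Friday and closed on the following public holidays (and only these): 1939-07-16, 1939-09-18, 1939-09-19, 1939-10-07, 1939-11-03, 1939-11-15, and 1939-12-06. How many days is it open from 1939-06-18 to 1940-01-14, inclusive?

145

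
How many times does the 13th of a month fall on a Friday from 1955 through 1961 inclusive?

Friday-the-13ths by year:
1955: May
1956: Jan, Apr, Jul
1957: Sep, Dec
1958: Jun
1959: Feb, Mar, Nov
1960: May
1961: Jan, Oct

13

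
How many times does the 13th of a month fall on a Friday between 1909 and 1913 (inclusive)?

Friday-the-13ths by year:
1909: Aug
1910: May
1911: Jan, Oct
1912: Sep, Dec
1913: Jun

7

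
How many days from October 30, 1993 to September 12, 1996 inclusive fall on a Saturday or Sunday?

October 30, 1993 is a Saturday.
That's 1049 days from start to end, counting both.
1049 = 7 × 149 + 6, so there are 149 full weeks plus 6 extra days.
Each full week contributes 2 days from the set (Sat, Sun): 149 × 2 = 298.
The 6 extra days are Saturday, Sunday, Monday, Tuesday, Wednesday, Thursday — 2 of them qualify.
Total: 298 + 2 = 300.

300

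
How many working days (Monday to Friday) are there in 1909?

261 weekdays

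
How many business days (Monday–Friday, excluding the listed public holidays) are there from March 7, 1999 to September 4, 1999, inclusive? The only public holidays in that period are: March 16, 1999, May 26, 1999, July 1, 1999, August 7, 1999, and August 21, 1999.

March 7, 1999 is a Sunday.
From March 7, 1999 to September 4, 1999 is 182 days inclusive.
182 = 7 × 26, so the span is exactly 26 full weeks.
Each full week contributes 5 weekdays (Mon–Fri): 26 × 5 = 130.
Total: 130.
Holidays: March 16, 1999 (Tue); May 26, 1999 (Wed); July 1, 1999 (Thu); August 7, 1999 (Sat); August 21, 1999 (Sat).
3 of the 5 holidays fall on weekdays; the rest are weekends and were already excluded.
Business days: 130 − 3 = 127.

127 business days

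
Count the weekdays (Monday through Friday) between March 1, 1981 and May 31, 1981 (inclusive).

March 1, 1981 is a Sunday.
From March 1, 1981 to May 31, 1981 is 92 days inclusive.
92 = 7 × 13 + 1, so there are 13 full weeks plus 1 extra day.
Each full week contributes 5 weekdays (Mon–Fri): 13 × 5 = 65.
The 1 extra day is Sun — none qualify.
Total: 65 + 0 = 65.

65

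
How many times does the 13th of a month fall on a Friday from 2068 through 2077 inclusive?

19

Friday-the-13ths by year:
2068: Jan, Apr, Jul
2069: Sep, Dec
2070: Jun
2071: Feb, Mar, Nov
2072: May
2073: Jan, Oct
2074: Apr, Jul
2075: Sep, Dec
2076: Mar, Nov
2077: Aug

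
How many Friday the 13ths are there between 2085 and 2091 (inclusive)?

Friday-the-13ths by year:
2085: Apr, Jul
2086: Sep, Dec
2087: Jun
2088: Feb, Aug
2089: May
2090: Jan, Oct
2091: Apr, Jul

12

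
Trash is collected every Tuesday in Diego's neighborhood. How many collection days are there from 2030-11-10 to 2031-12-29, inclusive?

2030-11-10 is a Sunday.
From 2030-11-10 to 2031-12-29 is 415 days inclusive.
415 = 7 × 59 + 2, so there are 59 full weeks plus 2 extra days.
Each full week contributes one Tuesday: 59 so far.
The 2 extra days are Sunday, Monday — none qualify.
Total: 59 + 0 = 59.

59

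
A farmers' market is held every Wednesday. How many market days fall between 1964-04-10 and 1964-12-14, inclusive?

35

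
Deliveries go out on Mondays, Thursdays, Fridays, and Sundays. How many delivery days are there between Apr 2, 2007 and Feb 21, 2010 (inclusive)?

604

Apr 2, 2007 is a Monday.
That's 1057 days from start to end, counting both.
1057 = 7 × 151, so the span is exactly 151 full weeks.
Each full week contributes 4 days from the set (Mon, Thu, Fri, Sun): 151 × 4 = 604.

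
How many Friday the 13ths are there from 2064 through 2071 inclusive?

15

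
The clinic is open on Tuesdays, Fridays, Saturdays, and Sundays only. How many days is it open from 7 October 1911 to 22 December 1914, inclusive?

671

7 October 1911 is a Saturday.
That's 1173 days from start to end, counting both.
1173 = 7 × 167 + 4, so there are 167 full weeks plus 4 extra days.
Each full week contributes 4 days from the set (Tue, Fri, Sat, Sun): 167 × 4 = 668.
The 4 extra days are Saturday, Sunday, Monday, Tuesday — 3 of them qualify.
Total: 668 + 3 = 671.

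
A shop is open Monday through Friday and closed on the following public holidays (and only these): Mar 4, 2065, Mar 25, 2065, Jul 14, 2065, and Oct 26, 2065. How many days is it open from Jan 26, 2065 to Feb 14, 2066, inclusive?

271

Jan 26, 2065 is a Monday.
That's 385 days from start to end, counting both.
385 = 7 × 55, so the span is exactly 55 full weeks.
Each full week contributes 5 weekdays (Mon–Fri): 55 × 5 = 275.
Holidays: Mar 4, 2065 (Wed); Mar 25, 2065 (Wed); Jul 14, 2065 (Tue); Oct 26, 2065 (Mon).
All 4 holidays fall on weekdays, so subtract 4.
Business days: 275 − 4 = 271.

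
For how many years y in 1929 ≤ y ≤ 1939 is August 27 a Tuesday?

2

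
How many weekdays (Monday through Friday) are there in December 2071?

2071-12-01 is a Tuesday.
That's 31 days from start to end, counting both.
31 = 7 × 4 + 3, so there are 4 full weeks plus 3 extra days.
Each full week contributes 5 weekdays (Mon–Fri): 4 × 5 = 20.
The 3 extra days are Tuesday, Wednesday, Thursday — 3 of them qualify.
Total: 20 + 3 = 23.

23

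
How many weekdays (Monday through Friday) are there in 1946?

1 January 1946 is a Tuesday.
From 1 January 1946 to 31 December 1946 is 365 days inclusive.
365 = 7 × 52 + 1, so there are 52 full weeks plus 1 extra day.
Each full week contributes 5 weekdays (Mon–Fri): 52 × 5 = 260.
The 1 extra day is Tuesday — 1 of them qualifies.
Total: 260 + 1 = 261.

261 weekdays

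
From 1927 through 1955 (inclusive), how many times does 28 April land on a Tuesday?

4

Day of week of April 28 in each year:
1927: Thu, 1928: Sat, 1929: Sun, 1930: Mon, 1931: Tue ✓, 1932: Thu, 1933: Fri, 1934: Sat, 1935: Sun, 1936: Tue ✓, 1937: Wed, 1938: Thu, 1939: Fri, 1940: Sun, 1941: Mon, 1942: Tue ✓, 1943: Wed, 1944: Fri, 1945: Sat, 1946: Sun, 1947: Mon, 1948: Wed, 1949: Thu, 1950: Fri, 1951: Sat, 1952: Mon, 1953: Tue ✓, 1954: Wed, 1955: Thu
Tuesdays: 1931, 1936, 1942, 1953.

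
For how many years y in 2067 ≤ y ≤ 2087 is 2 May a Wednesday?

Day of week of May 2 in each year:
2067: Mon, 2068: Wed ✓, 2069: Thu, 2070: Fri, 2071: Sat, 2072: Mon, 2073: Tue, 2074: Wed ✓, 2075: Thu, 2076: Sat, 2077: Sun, 2078: Mon, 2079: Tue, 2080: Thu, 2081: Fri, 2082: Sat, 2083: Sun, 2084: Tue, 2085: Wed ✓, 2086: Thu, 2087: Fri
Wednesdays: 2068, 2074, 2085.

3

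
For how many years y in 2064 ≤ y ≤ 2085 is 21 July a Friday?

3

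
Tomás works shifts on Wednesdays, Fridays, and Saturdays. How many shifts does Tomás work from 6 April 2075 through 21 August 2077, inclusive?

6 April 2075 is a Saturday.
From 6 April 2075 to 21 August 2077 is 869 days inclusive.
869 = 7 × 124 + 1, so there are 124 full weeks plus 1 extra day.
Each full week contributes 3 days from the set (Wed, Fri, Sat): 124 × 3 = 372.
The 1 extra day is Saturday — 1 of them qualifies.
Total: 372 + 1 = 373.

373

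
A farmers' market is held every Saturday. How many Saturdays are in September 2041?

1 September 2041 is a Sunday.
That's 30 days from start to end, counting both.
30 = 7 × 4 + 2, so there are 4 full weeks plus 2 extra days.
Each full week contributes one Saturday: 4 so far.
The 2 extra days are Sun, Mon — none qualify.
Total: 4 + 0 = 4.

4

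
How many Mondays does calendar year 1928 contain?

1928-01-01 is a Sunday.
That's 366 days from start to end, counting both.
366 = 7 × 52 + 2, so there are 52 full weeks plus 2 extra days.
Each full week contributes one Monday: 52 so far.
The 2 extra days are Sun, Mon — 1 of them qualifies.
Total: 52 + 1 = 53.

53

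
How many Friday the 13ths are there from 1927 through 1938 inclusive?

21

Friday-the-13ths by year:
1927: May
1928: Jan, Apr, Jul
1929: Sep, Dec
1930: Jun
1931: Feb, Mar, Nov
1932: May
1933: Jan, Oct
1934: Apr, Jul
1935: Sep, Dec
1936: Mar, Nov
1937: Aug
1938: May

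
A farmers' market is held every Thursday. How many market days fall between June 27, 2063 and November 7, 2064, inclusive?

72

June 27, 2063 is a Wednesday.
That's 500 days from start to end, counting both.
500 = 7 × 71 + 3, so there are 71 full weeks plus 3 extra days.
Each full week contributes one Thursday: 71 so far.
The 3 extra days are Wednesday, Thursday, Friday — 1 of them qualifies.
Total: 71 + 1 = 72.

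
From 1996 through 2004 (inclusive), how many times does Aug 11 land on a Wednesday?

Day of week of August 11 in each year:
1996: Sun, 1997: Mon, 1998: Tue, 1999: Wed ✓, 2000: Fri, 2001: Sat, 2002: Sun, 2003: Mon, 2004: Wed ✓
Wednesdays: 1999, 2004.

2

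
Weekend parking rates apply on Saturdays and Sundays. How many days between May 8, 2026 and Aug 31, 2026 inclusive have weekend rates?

May 8, 2026 is a Friday.
That's 116 days from start to end, counting both.
116 = 7 × 16 + 4, so there are 16 full weeks plus 4 extra days.
Each full week contributes 2 weekend days (Sat, Sun): 16 × 2 = 32.
The 4 extra days are Fri, Sat, Sun, Mon — 2 of them qualify.
Total: 32 + 2 = 34.

34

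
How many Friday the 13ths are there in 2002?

2

The 13th falls on a Friday when the month's 13th has weekday Fri.
Jan 13 is Sun; Feb 13 is Wed; Mar 13 is Wed; Apr 13 is Sat; May 13 is Mon; Jun 13 is Thu; Jul 13 is Sat; Aug 13 is Tue; Sep 13 is Fri ✓; Oct 13 is Sun; Nov 13 is Wed; Dec 13 is Fri ✓.
Friday the 13ths: Sep, Dec.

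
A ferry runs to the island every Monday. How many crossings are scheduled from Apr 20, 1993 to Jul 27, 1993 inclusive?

14 Mondays

Apr 20, 1993 is a Tuesday.
That's 99 days from start to end, counting both.
99 = 7 × 14 + 1, so there are 14 full weeks plus 1 extra day.
Each full week contributes one Monday: 14 so far.
The 1 extra day is Tuesday — none qualify.
Total: 14 + 0 = 14.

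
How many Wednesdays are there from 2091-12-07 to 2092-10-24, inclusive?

2091-12-07 is a Friday.
From 2091-12-07 to 2092-10-24 is 323 days inclusive.
323 = 7 × 46 + 1, so there are 46 full weeks plus 1 extra day.
Each full week contributes one Wednesday: 46 so far.
The 1 extra day is Fri — none qualify.
Total: 46 + 0 = 46.

46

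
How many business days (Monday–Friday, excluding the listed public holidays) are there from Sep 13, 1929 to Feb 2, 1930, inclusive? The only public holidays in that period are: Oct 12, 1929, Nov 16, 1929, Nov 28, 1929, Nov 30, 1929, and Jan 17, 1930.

Sep 13, 1929 is a Friday.
The range spans 143 days (inclusive of both endpoints).
143 = 7 × 20 + 3, so there are 20 full weeks plus 3 extra days.
Each full week contributes 5 weekdays (Mon–Fri): 20 × 5 = 100.
The 3 extra days are Fri, Sat, Sun — 1 of them qualifies.
Total: 100 + 1 = 101.
Holidays: Oct 12, 1929 (Sat); Nov 16, 1929 (Sat); Nov 28, 1929 (Thu); Nov 30, 1929 (Sat); Jan 17, 1930 (Fri).
2 of the 5 holidays fall on weekdays; the rest are weekends and were already excluded.
Business days: 101 − 2 = 99.

99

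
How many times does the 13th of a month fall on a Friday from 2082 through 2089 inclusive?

Friday-the-13ths by year:
2082: Feb, Mar, Nov
2083: Aug
2084: Oct
2085: Apr, Jul
2086: Sep, Dec
2087: Jun
2088: Feb, Aug
2089: May

13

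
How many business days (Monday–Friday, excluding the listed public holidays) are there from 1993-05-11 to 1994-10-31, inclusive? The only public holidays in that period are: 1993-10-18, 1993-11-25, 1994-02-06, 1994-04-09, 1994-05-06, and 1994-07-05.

1993-05-11 is a Tuesday.
That's 539 days from start to end, counting both.
539 = 7 × 77, so the span is exactly 77 full weeks.
Each full week contributes 5 weekdays (Mon–Fri): 77 × 5 = 385.
Holidays: 1993-10-18 (Mon); 1993-11-25 (Thu); 1994-02-06 (Sun); 1994-04-09 (Sat); 1994-05-06 (Fri); 1994-07-05 (Tue).
4 of the 6 holidays fall on weekdays; the rest are weekends and were already excluded.
Business days: 385 − 4 = 381.

381 business days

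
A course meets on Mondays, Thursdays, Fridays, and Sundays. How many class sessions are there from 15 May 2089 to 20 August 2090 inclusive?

265

15 May 2089 is a Sunday.
From 15 May 2089 to 20 August 2090 is 463 days inclusive.
463 = 7 × 66 + 1, so there are 66 full weeks plus 1 extra day.
Each full week contributes 4 days from the set (Mon, Thu, Fri, Sun): 66 × 4 = 264.
The 1 extra day is Sun — 1 of them qualifies.
Total: 264 + 1 = 265.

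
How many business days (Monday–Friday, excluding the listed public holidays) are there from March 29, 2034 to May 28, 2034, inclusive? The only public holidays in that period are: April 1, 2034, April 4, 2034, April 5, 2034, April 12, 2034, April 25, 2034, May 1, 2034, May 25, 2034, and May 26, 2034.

36

March 29, 2034 is a Wednesday.
The range spans 61 days (inclusive of both endpoints).
61 = 7 × 8 + 5, so there are 8 full weeks plus 5 extra days.
Each full week contributes 5 weekdays (Mon–Fri): 8 × 5 = 40.
The 5 extra days are Wed, Thu, Fri, Sat, Sun — 3 of them qualify.
Total: 40 + 3 = 43.
Holidays: April 1, 2034 (Sat); April 4, 2034 (Tue); April 5, 2034 (Wed); April 12, 2034 (Wed); April 25, 2034 (Tue); May 1, 2034 (Mon); May 25, 2034 (Thu); May 26, 2034 (Fri).
7 of the 8 holidays fall on weekdays; the rest are weekends and were already excluded.
Business days: 43 − 7 = 36.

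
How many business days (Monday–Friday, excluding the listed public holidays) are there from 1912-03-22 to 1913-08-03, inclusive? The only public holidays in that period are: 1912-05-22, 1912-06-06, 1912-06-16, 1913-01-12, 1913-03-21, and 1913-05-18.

353 business days

1912-03-22 is a Friday.
The range spans 500 days (inclusive of both endpoints).
500 = 7 × 71 + 3, so there are 71 full weeks plus 3 extra days.
Each full week contributes 5 weekdays (Mon–Fri): 71 × 5 = 355.
The 3 extra days are Friday, Saturday, Sunday — 1 of them qualifies.
Total: 355 + 1 = 356.
Holidays: 1912-05-22 (Wed); 1912-06-06 (Thu); 1912-06-16 (Sun); 1913-01-12 (Sun); 1913-03-21 (Fri); 1913-05-18 (Sun).
3 of the 6 holidays fall on weekdays; the rest are weekends and were already excluded.
Business days: 356 − 3 = 353.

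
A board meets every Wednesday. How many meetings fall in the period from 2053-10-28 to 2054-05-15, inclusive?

29

2053-10-28 is a Tuesday.
That's 200 days from start to end, counting both.
200 = 7 × 28 + 4, so there are 28 full weeks plus 4 extra days.
Each full week contributes one Wednesday: 28 so far.
The 4 extra days are Tue, Wed, Thu, Fri — 1 of them qualifies.
Total: 28 + 1 = 29.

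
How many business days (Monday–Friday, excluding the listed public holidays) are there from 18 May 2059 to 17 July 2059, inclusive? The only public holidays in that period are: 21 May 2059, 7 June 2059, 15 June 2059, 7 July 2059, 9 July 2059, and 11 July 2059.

40 business days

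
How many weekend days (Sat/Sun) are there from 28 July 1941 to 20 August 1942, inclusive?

110

28 July 1941 is a Monday.
From 28 July 1941 to 20 August 1942 is 389 days inclusive.
389 = 7 × 55 + 4, so there are 55 full weeks plus 4 extra days.
Each full week contributes 2 weekend days (Sat, Sun): 55 × 2 = 110.
The 4 extra days are Monday, Tuesday, Wednesday, Thursday — none qualify.
Total: 110 + 0 = 110.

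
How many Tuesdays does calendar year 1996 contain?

53

Jan 1, 1996 is a Monday.
From Jan 1, 1996 to Dec 31, 1996 is 366 days inclusive.
366 = 7 × 52 + 2, so there are 52 full weeks plus 2 extra days.
Each full week contributes one Tuesday: 52 so far.
The 2 extra days are Mon, Tue — 1 of them qualifies.
Total: 52 + 1 = 53.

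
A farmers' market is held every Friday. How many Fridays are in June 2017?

5

June 1, 2017 is a Thursday.
From June 1, 2017 to June 30, 2017 is 30 days inclusive.
30 = 7 × 4 + 2, so there are 4 full weeks plus 2 extra days.
Each full week contributes one Friday: 4 so far.
The 2 extra days are Thu, Fri — 1 of them qualifies.
Total: 4 + 1 = 5.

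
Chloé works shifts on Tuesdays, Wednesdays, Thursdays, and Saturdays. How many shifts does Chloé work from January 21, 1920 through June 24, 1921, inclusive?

298

January 21, 1920 is a Wednesday.
The range spans 521 days (inclusive of both endpoints).
521 = 7 × 74 + 3, so there are 74 full weeks plus 3 extra days.
Each full week contributes 4 days from the set (Tue, Wed, Thu, Sat): 74 × 4 = 296.
The 3 extra days are Wednesday, Thursday, Friday — 2 of them qualify.
Total: 296 + 2 = 298.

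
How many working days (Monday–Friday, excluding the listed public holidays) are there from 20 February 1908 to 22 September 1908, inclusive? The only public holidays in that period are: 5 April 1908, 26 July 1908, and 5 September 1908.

154 working days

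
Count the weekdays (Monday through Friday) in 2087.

261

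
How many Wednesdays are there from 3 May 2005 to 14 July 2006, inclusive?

3 May 2005 is a Tuesday.
The range spans 438 days (inclusive of both endpoints).
438 = 7 × 62 + 4, so there are 62 full weeks plus 4 extra days.
Each full week contributes one Wednesday: 62 so far.
The 4 extra days are Tue, Wed, Thu, Fri — 1 of them qualifies.
Total: 62 + 1 = 63.

63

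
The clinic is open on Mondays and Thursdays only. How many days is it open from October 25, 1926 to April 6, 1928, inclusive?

October 25, 1926 is a Monday.
That's 530 days from start to end, counting both.
530 = 7 × 75 + 5, so there are 75 full weeks plus 5 extra days.
Each full week contributes 2 days from the set (Mon, Thu): 75 × 2 = 150.
The 5 extra days are Mon, Tue, Wed, Thu, Fri — 2 of them qualify.
Total: 150 + 2 = 152.

152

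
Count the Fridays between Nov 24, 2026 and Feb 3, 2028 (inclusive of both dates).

Nov 24, 2026 is a Tuesday.
The range spans 437 days (inclusive of both endpoints).
437 = 7 × 62 + 3, so there are 62 full weeks plus 3 extra days.
Each full week contributes one Friday: 62 so far.
The 3 extra days are Tue, Wed, Thu — none qualify.
Total: 62 + 0 = 62.

62 Fridays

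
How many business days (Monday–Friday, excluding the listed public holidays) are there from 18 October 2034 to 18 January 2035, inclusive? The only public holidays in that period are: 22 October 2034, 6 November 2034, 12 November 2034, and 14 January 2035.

18 October 2034 is a Wednesday.
From 18 October 2034 to 18 January 2035 is 93 days inclusive.
93 = 7 × 13 + 2, so there are 13 full weeks plus 2 extra days.
Each full week contributes 5 weekdays (Mon–Fri): 13 × 5 = 65.
The 2 extra days are Wednesday, Thursday — 2 of them qualify.
Total: 65 + 2 = 67.
Holidays: 22 October 2034 (Sun); 6 November 2034 (Mon); 12 November 2034 (Sun); 14 January 2035 (Sun).
1 of the 4 holidays fall on weekdays; the rest are weekends and were already excluded.
Business days: 67 − 1 = 66.

66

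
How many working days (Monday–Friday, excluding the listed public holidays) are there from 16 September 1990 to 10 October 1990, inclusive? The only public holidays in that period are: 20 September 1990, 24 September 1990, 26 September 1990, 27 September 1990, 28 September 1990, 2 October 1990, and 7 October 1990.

16 September 1990 is a Sunday.
That's 25 days from start to end, counting both.
25 = 7 × 3 + 4, so there are 3 full weeks plus 4 extra days.
Each full week contributes 5 weekdays (Mon–Fri): 3 × 5 = 15.
The 4 extra days are Sun, Mon, Tue, Wed — 3 of them qualify.
Total: 15 + 3 = 18.
Holidays: 20 September 1990 (Thu); 24 September 1990 (Mon); 26 September 1990 (Wed); 27 September 1990 (Thu); 28 September 1990 (Fri); 2 October 1990 (Tue); 7 October 1990 (Sun).
6 of the 7 holidays fall on weekdays; the rest are weekends and were already excluded.
Business days: 18 − 6 = 12.

12 working days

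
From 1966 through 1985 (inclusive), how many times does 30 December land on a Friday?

3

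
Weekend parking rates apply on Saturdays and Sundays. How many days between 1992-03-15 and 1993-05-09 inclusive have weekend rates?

121

1992-03-15 is a Sunday.
The range spans 421 days (inclusive of both endpoints).
421 = 7 × 60 + 1, so there are 60 full weeks plus 1 extra day.
Each full week contributes 2 weekend days (Sat, Sun): 60 × 2 = 120.
The 1 extra day is Sunday — 1 of them qualifies.
Total: 120 + 1 = 121.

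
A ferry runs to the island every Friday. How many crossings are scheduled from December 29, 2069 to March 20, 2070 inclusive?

December 29, 2069 is a Sunday.
The range spans 82 days (inclusive of both endpoints).
82 = 7 × 11 + 5, so there are 11 full weeks plus 5 extra days.
Each full week contributes one Friday: 11 so far.
The 5 extra days are Sunday, Monday, Tuesday, Wednesday, Thursday — none qualify.
Total: 11 + 0 = 11.

11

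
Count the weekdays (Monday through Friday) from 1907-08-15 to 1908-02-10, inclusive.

128

1907-08-15 is a Thursday.
From 1907-08-15 to 1908-02-10 is 180 days inclusive.
180 = 7 × 25 + 5, so there are 25 full weeks plus 5 extra days.
Each full week contributes 5 weekdays (Mon–Fri): 25 × 5 = 125.
The 5 extra days are Thursday, Friday, Saturday, Sunday, Monday — 3 of them qualify.
Total: 125 + 3 = 128.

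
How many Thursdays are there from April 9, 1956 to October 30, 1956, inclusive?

29

April 9, 1956 is a Monday.
That's 205 days from start to end, counting both.
205 = 7 × 29 + 2, so there are 29 full weeks plus 2 extra days.
Each full week contributes one Thursday: 29 so far.
The 2 extra days are Mon, Tue — none qualify.
Total: 29 + 0 = 29.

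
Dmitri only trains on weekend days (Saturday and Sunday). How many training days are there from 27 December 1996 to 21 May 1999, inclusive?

27 December 1996 is a Friday.
That's 876 days from start to end, counting both.
876 = 7 × 125 + 1, so there are 125 full weeks plus 1 extra day.
Each full week contributes 2 weekend days (Sat, Sun): 125 × 2 = 250.
The 1 extra day is Friday — none qualify.
Total: 250 + 0 = 250.

250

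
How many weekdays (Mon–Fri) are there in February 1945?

20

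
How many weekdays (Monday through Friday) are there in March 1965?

23

Mar 1, 1965 is a Monday.
The range spans 31 days (inclusive of both endpoints).
31 = 7 × 4 + 3, so there are 4 full weeks plus 3 extra days.
Each full week contributes 5 weekdays (Mon–Fri): 4 × 5 = 20.
The 3 extra days are Mon, Tue, Wed — 3 of them qualify.
Total: 20 + 3 = 23.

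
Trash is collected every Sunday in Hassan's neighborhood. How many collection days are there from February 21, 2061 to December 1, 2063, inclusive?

144 Sundays

February 21, 2061 is a Monday.
From February 21, 2061 to December 1, 2063 is 1014 days inclusive.
1014 = 7 × 144 + 6, so there are 144 full weeks plus 6 extra days.
Each full week contributes one Sunday: 144 so far.
The 6 extra days are Monday, Tuesday, Wednesday, Thursday, Friday, Saturday — none qualify.
Total: 144 + 0 = 144.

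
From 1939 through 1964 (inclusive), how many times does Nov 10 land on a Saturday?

4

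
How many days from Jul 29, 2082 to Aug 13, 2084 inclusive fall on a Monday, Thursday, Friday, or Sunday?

Jul 29, 2082 is a Wednesday.
That's 747 days from start to end, counting both.
747 = 7 × 106 + 5, so there are 106 full weeks plus 5 extra days.
Each full week contributes 4 days from the set (Mon, Thu, Fri, Sun): 106 × 4 = 424.
The 5 extra days are Wed, Thu, Fri, Sat, Sun — 3 of them qualify.
Total: 424 + 3 = 427.

427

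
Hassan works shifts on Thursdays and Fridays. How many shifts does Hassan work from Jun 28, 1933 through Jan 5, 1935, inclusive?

160

Jun 28, 1933 is a Wednesday.
That's 557 days from start to end, counting both.
557 = 7 × 79 + 4, so there are 79 full weeks plus 4 extra days.
Each full week contributes 2 days from the set (Thu, Fri): 79 × 2 = 158.
The 4 extra days are Wednesday, Thursday, Friday, Saturday — 2 of them qualify.
Total: 158 + 2 = 160.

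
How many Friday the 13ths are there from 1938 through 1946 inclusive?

15

Friday-the-13ths by year:
1938: May
1939: Jan, Oct
1940: Sep, Dec
1941: Jun
1942: Feb, Mar, Nov
1943: Aug
1944: Oct
1945: Apr, Jul
1946: Sep, Dec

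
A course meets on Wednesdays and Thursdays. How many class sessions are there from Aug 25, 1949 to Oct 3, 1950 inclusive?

115

Aug 25, 1949 is a Thursday.
That's 405 days from start to end, counting both.
405 = 7 × 57 + 6, so there are 57 full weeks plus 6 extra days.
Each full week contributes 2 days from the set (Wed, Thu): 57 × 2 = 114.
The 6 extra days are Thu, Fri, Sat, Sun, Mon, Tue — 1 of them qualifies.
Total: 114 + 1 = 115.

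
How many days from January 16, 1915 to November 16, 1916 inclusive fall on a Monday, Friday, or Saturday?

January 16, 1915 is a Saturday.
The range spans 671 days (inclusive of both endpoints).
671 = 7 × 95 + 6, so there are 95 full weeks plus 6 extra days.
Each full week contributes 3 days from the set (Mon, Fri, Sat): 95 × 3 = 285.
The 6 extra days are Sat, Sun, Mon, Tue, Wed, Thu — 2 of them qualify.
Total: 285 + 2 = 287.

287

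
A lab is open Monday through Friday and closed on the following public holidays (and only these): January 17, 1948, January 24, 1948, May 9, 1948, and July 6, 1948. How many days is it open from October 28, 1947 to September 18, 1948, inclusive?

233

October 28, 1947 is a Tuesday.
From October 28, 1947 to September 18, 1948 is 327 days inclusive.
327 = 7 × 46 + 5, so there are 46 full weeks plus 5 extra days.
Each full week contributes 5 weekdays (Mon–Fri): 46 × 5 = 230.
The 5 extra days are Tuesday, Wednesday, Thursday, Friday, Saturday — 4 of them qualify.
Total: 230 + 4 = 234.
Holidays: January 17, 1948 (Sat); January 24, 1948 (Sat); May 9, 1948 (Sun); July 6, 1948 (Tue).
1 of the 4 holidays fall on weekdays; the rest are weekends and were already excluded.
Business days: 234 − 1 = 233.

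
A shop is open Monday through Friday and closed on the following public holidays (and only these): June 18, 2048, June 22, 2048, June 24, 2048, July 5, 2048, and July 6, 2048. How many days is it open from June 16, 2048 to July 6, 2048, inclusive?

11 business days

June 16, 2048 is a Tuesday.
From June 16, 2048 to July 6, 2048 is 21 days inclusive.
21 = 7 × 3, so the span is exactly 3 full weeks.
Each full week contributes 5 weekdays (Mon–Fri): 3 × 5 = 15.
Holidays: June 18, 2048 (Thu); June 22, 2048 (Mon); June 24, 2048 (Wed); July 5, 2048 (Sun); July 6, 2048 (Mon).
4 of the 5 holidays fall on weekdays; the rest are weekends and were already excluded.
Business days: 15 − 4 = 11.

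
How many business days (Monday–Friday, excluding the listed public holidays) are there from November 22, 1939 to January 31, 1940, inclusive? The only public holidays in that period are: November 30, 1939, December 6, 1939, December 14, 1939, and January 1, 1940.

November 22, 1939 is a Wednesday.
From November 22, 1939 to January 31, 1940 is 71 days inclusive.
71 = 7 × 10 + 1, so there are 10 full weeks plus 1 extra day.
Each full week contributes 5 weekdays (Mon–Fri): 10 × 5 = 50.
The 1 extra day is Wednesday — 1 of them qualifies.
Total: 50 + 1 = 51.
Holidays: November 30, 1939 (Thu); December 6, 1939 (Wed); December 14, 1939 (Thu); January 1, 1940 (Mon).
All 4 holidays fall on weekdays, so subtract 4.
Business days: 51 − 4 = 47.

47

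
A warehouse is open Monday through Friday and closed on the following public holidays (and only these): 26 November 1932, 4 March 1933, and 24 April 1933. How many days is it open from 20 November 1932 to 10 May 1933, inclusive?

20 November 1932 is a Sunday.
The range spans 172 days (inclusive of both endpoints).
172 = 7 × 24 + 4, so there are 24 full weeks plus 4 extra days.
Each full week contributes 5 weekdays (Mon–Fri): 24 × 5 = 120.
The 4 extra days are Sun, Mon, Tue, Wed — 3 of them qualify.
Total: 120 + 3 = 123.
Holidays: 26 November 1932 (Sat); 4 March 1933 (Sat); 24 April 1933 (Mon).
1 of the 3 holidays fall on weekdays; the rest are weekends and were already excluded.
Business days: 123 − 1 = 122.

122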